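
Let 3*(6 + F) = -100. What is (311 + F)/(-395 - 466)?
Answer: -815/2583 ≈ -0.31552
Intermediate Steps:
F = -118/3 (F = -6 + (1/3)*(-100) = -6 - 100/3 = -118/3 ≈ -39.333)
(311 + F)/(-395 - 466) = (311 - 118/3)/(-395 - 466) = (815/3)/(-861) = (815/3)*(-1/861) = -815/2583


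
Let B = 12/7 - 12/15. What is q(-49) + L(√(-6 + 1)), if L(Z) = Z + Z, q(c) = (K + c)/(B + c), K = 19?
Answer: 350/561 + 2*I*√5 ≈ 0.62389 + 4.4721*I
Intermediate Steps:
B = 32/35 (B = 12*(⅐) - 12*1/15 = 12/7 - ⅘ = 32/35 ≈ 0.91429)
q(c) = (19 + c)/(32/35 + c)
L(Z) = 2*Z
q(-49) + L(√(-6 + 1)) = 35*(19 - 49)/(32 + 35*(-49)) + 2*√(-6 + 1) = 35*(-30)/(32 - 1715) + 2*√(-5) = 35*(-30)/(-1683) + 2*(I*√5) = 35*(-1/1683)*(-30) + 2*I*√5 = 350/561 + 2*I*√5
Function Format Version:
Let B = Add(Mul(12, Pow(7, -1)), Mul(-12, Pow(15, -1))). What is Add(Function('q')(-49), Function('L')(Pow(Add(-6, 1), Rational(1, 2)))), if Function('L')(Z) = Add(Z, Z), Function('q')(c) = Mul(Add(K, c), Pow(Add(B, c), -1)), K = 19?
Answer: Add(Rational(350, 561), Mul(2, I, Pow(5, Rational(1, 2)))) ≈ Add(0.62389, Mul(4.4721, I))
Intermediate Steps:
B = Rational(32, 35) (B = Add(Mul(12, Rational(1, 7)), Mul(-12, Rational(1, 15))) = Add(Rational(12, 7), Rational(-4, 5)) = Rational(32, 35) ≈ 0.91429)
Function('q')(c) = Mul(Pow(Add(Rational(32, 35), c), -1), Add(19, c)) (Function('q')(c) = Mul(Add(19, c), Pow(Add(Rational(32, 35), c), -1)) = Mul(Pow(Add(Rational(32, 35), c), -1), Add(19, c)))
Function('L')(Z) = Mul(2, Z)
Add(Function('q')(-49), Function('L')(Pow(Add(-6, 1), Rational(1, 2)))) = Add(Mul(35, Pow(Add(32, Mul(35, -49)), -1), Add(19, -49)), Mul(2, Pow(Add(-6, 1), Rational(1, 2)))) = Add(Mul(35, Pow(Add(32, -1715), -1), -30), Mul(2, Pow(-5, Rational(1, 2)))) = Add(Mul(35, Pow(-1683, -1), -30), Mul(2, Mul(I, Pow(5, Rational(1, 2))))) = Add(Mul(35, Rational(-1, 1683), -30), Mul(2, I, Pow(5, Rational(1, 2)))) = Add(Rational(350, 561), Mul(2, I, Pow(5, Rational(1, 2))))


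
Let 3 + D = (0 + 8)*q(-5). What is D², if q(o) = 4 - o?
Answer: 4761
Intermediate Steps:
D = 69 (D = -3 + (0 + 8)*(4 - 1*(-5)) = -3 + 8*(4 + 5) = -3 + 8*9 = -3 + 72 = 69)
D² = 69² = 4761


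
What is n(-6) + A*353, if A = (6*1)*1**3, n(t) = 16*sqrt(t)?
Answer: 2118 + 16*I*sqrt(6) ≈ 2118.0 + 39.192*I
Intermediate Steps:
A = 6 (A = 6*1 = 6)
n(-6) + A*353 = 16*sqrt(-6) + 6*353 = 16*(I*sqrt(6)) + 2118 = 16*I*sqrt(6) + 2118 = 2118 + 16*I*sqrt(6)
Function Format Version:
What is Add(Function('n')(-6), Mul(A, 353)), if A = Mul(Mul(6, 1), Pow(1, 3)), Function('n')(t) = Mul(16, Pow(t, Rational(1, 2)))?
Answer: Add(2118, Mul(16, I, Pow(6, Rational(1, 2)))) ≈ Add(2118.0, Mul(39.192, I))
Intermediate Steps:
A = 6 (A = Mul(6, 1) = 6)
Add(Function('n')(-6), Mul(A, 353)) = Add(Mul(16, Pow(-6, Rational(1, 2))), Mul(6, 353)) = Add(Mul(16, Mul(I, Pow(6, Rational(1, 2)))), 2118) = Add(Mul(16, I, Pow(6, Rational(1, 2))), 2118) = Add(2118, Mul(16, I, Pow(6, Rational(1, 2))))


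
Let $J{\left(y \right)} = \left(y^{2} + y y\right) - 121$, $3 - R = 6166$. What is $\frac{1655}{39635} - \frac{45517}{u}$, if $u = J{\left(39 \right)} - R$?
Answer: $- \frac{357806455}{72008868} \approx -4.9689$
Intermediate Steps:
$R = -6163$ ($R = 3 - 6166 = -6163$)
$J{\left(y \right)} = -121 + 2 y^{2}$ ($J{\left(y \right)} = \left(y^{2} + y^{2}\right) - 121 = 2 y^{2} - 121 = -121 + 2 y^{2}$)
$u = 9084$ ($u = \left(-121 + 2 \cdot 39^{2}\right) - -6163 = \left(-121 + 2 \cdot 1521\right) + 6163 = \left(-121 + 3042\right) + 6163 = 2921 + 6163 = 9084$)
$\frac{1655}{39635} - \frac{45517}{u} = \frac{1655}{39635} - \frac{45517}{9084} = 1655 \cdot \frac{1}{39635} - \frac{45517}{9084} = \frac{331}{7927} - \frac{45517}{9084} = - \frac{357806455}{72008868}$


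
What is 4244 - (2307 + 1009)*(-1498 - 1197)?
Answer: 8940864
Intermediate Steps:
4244 - (2307 + 1009)*(-1498 - 1197) = 4244 - 3316*(-2695) = 4244 - 1*(-8936620) = 4244 + 8936620 = 8940864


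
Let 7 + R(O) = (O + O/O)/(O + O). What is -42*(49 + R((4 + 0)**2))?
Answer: -28581/16 ≈ -1786.3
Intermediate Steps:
R(O) = -7 + (1 + O)/(2*O) (R(O) = -7 + (O + O/O)/(O + O) = -7 + (O + 1)/((2*O)) = -7 + (1 + O)*(1/(2*O)) = -7 + (1 + O)/(2*O))
-42*(49 + R((4 + 0)**2)) = -42*(49 + (1 - 13*(4 + 0)**2)/(2*((4 + 0)**2))) = -42*(49 + (1 - 13*4**2)/(2*(4**2))) = -42*(49 + (1/2)*(1 - 13*16)/16) = -42*(49 + (1/2)*(1/16)*(1 - 208)) = -42*(49 + (1/2)*(1/16)*(-207)) = -42*(49 - 207/32) = -42*1361/32 = -28581/16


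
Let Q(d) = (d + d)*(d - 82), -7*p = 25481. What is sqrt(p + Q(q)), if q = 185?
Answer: sqrt(1689023)/7 ≈ 185.66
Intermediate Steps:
p = -25481/7 (p = -1/7*25481 = -25481/7 ≈ -3640.1)
Q(d) = 2*d*(-82 + d) (Q(d) = (2*d)*(-82 + d) = 2*d*(-82 + d))
sqrt(p + Q(q)) = sqrt(-25481/7 + 2*185*(-82 + 185)) = sqrt(-25481/7 + 2*185*103) = sqrt(-25481/7 + 38110) = sqrt(241289/7) = sqrt(1689023)/7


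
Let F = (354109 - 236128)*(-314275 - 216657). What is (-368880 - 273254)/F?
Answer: 321067/31319944146 ≈ 1.0251e-5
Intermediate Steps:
F = -62639888292 (F = 117981*(-530932) = -62639888292)
(-368880 - 273254)/F = (-368880 - 273254)/(-62639888292) = -642134*(-1/62639888292) = 321067/31319944146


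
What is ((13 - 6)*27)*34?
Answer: 6426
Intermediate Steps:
((13 - 6)*27)*34 = (7*27)*34 = 189*34 = 6426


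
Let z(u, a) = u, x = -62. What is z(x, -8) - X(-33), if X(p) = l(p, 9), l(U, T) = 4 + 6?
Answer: -72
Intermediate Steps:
l(U, T) = 10
X(p) = 10
z(x, -8) - X(-33) = -62 - 1*10 = -62 - 10 = -72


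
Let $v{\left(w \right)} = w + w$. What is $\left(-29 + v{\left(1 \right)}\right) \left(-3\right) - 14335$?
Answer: $-14254$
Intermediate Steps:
$v{\left(w \right)} = 2 w$
$\left(-29 + v{\left(1 \right)}\right) \left(-3\right) - 14335 = \left(-29 + 2 \cdot 1\right) \left(-3\right) - 14335 = \left(-29 + 2\right) \left(-3\right) - 14335 = \left(-27\right) \left(-3\right) - 14335 = 81 - 14335 = -14254$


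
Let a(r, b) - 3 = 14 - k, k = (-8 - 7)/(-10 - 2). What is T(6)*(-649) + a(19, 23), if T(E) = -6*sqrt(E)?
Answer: 63/4 + 3894*sqrt(6) ≈ 9554.1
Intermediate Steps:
k = 5/4 (k = -15/(-12) = -15*(-1/12) = 5/4 ≈ 1.2500)
a(r, b) = 63/4 (a(r, b) = 3 + (14 - 1*5/4) = 3 + (14 - 5/4) = 3 + 51/4 = 63/4)
T(6)*(-649) + a(19, 23) = -6*sqrt(6)*(-649) + 63/4 = 3894*sqrt(6) + 63/4 = 63/4 + 3894*sqrt(6)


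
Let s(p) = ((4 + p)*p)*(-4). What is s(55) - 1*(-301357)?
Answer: 288377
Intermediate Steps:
s(p) = -4*p*(4 + p) (s(p) = (p*(4 + p))*(-4) = -4*p*(4 + p))
s(55) - 1*(-301357) = -4*55*(4 + 55) - 1*(-301357) = -4*55*59 + 301357 = -12980 + 301357 = 288377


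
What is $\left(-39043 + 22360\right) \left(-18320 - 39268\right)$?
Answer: $960740604$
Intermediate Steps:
$\left(-39043 + 22360\right) \left(-18320 - 39268\right) = \left(-16683\right) \left(-57588\right) = 960740604$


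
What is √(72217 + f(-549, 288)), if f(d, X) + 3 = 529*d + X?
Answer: I*√217919 ≈ 466.82*I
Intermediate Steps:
f(d, X) = -3 + X + 529*d (f(d, X) = -3 + (529*d + X) = -3 + (X + 529*d) = -3 + X + 529*d)
√(72217 + f(-549, 288)) = √(72217 + (-3 + 288 + 529*(-549))) = √(72217 + (-3 + 288 - 290421)) = √(72217 - 290136) = √(-217919) = I*√217919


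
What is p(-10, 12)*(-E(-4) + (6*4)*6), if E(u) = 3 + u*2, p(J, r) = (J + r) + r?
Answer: 2086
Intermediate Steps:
p(J, r) = J + 2*r
E(u) = 3 + 2*u
p(-10, 12)*(-E(-4) + (6*4)*6) = (-10 + 2*12)*(-(3 + 2*(-4)) + (6*4)*6) = (-10 + 24)*(-(3 - 8) + 24*6) = 14*(-1*(-5) + 144) = 14*(5 + 144) = 14*149 = 2086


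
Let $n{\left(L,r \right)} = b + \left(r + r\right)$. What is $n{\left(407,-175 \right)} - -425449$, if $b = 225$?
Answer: $425324$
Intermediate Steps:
$n{\left(L,r \right)} = 225 + 2 r$ ($n{\left(L,r \right)} = 225 + \left(r + r\right) = 225 + 2 r$)
$n{\left(407,-175 \right)} - -425449 = \left(225 + 2 \left(-175\right)\right) - -425449 = \left(225 - 350\right) + 425449 = -125 + 425449 = 425324$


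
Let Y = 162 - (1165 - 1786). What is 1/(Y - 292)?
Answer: 1/491 ≈ 0.0020367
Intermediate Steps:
Y = 783 (Y = 162 - 1*(-621) = 162 + 621 = 783)
1/(Y - 292) = 1/(783 - 292) = 1/491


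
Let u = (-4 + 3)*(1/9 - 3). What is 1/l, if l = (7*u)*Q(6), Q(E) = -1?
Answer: -9/182 ≈ -0.049451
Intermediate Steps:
u = 26/9 (u = -(⅑ - 3) = -1*(-26/9) = 26/9 ≈ 2.8889)
l = -182/9 (l = (7*(26/9))*(-1) = (182/9)*(-1) = -182/9 ≈ -20.222)
1/l = 1/(-182/9) = -9/182*1 = -9/182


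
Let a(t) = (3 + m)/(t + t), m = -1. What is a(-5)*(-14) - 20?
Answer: -86/5 ≈ -17.200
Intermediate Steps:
a(t) = 1/t (a(t) = (3 - 1)/(t + t) = 2/((2*t)) = 2*(1/(2*t)) = 1/t)
a(-5)*(-14) - 20 = -14/(-5) - 20 = -⅕*(-14) - 20 = 14/5 - 20 = -86/5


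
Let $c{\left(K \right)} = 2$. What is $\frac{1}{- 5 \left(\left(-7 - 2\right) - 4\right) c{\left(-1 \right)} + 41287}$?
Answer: $\frac{1}{41417} \approx 2.4145 \cdot 10^{-5}$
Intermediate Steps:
$\frac{1}{- 5 \left(\left(-7 - 2\right) - 4\right) c{\left(-1 \right)} + 41287} = \frac{1}{- 5 \left(\left(-7 - 2\right) - 4\right) 2 + 41287} = \frac{1}{- 5 \left(-9 - 4\right) 2 + 41287} = \frac{1}{\left(-5\right) \left(-13\right) 2 + 41287} = \frac{1}{65 \cdot 2 + 41287} = \frac{1}{130 + 41287} = \frac{1}{41417}$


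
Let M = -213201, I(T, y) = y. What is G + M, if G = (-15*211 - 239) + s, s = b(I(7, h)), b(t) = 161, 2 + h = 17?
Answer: -216444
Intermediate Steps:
h = 15 (h = -2 + 17 = 15)
s = 161
G = -3243 (G = (-15*211 - 239) + 161 = (-3165 - 239) + 161 = -3404 + 161 = -3243)
G + M = -3243 - 213201 = -216444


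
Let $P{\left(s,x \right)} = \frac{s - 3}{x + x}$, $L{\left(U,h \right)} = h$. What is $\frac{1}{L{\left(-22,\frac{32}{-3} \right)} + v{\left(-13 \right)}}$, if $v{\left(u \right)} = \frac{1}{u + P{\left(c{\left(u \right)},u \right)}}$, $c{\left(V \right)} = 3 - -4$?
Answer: $- \frac{171}{1837} \approx -0.093087$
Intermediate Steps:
$c{\left(V \right)} = 7$ ($c{\left(V \right)} = 3 + 4 = 7$)
$P{\left(s,x \right)} = \frac{-3 + s}{2 x}$
$v{\left(u \right)} = \frac{1}{u + \frac{2}{u}}$ ($v{\left(u \right)} = \frac{1}{u + \frac{-3 + 7}{2 u}} = \frac{1}{u + \frac{1}{2} \frac{1}{u} 4} = \frac{1}{u + \frac{2}{u}}$)
$\frac{1}{L{\left(-22,\frac{32}{-3} \right)} + v{\left(-13 \right)}} = \frac{1}{\frac{32}{-3} - \frac{13}{2 + \left(-13\right)^{2}}} = \frac{1}{32 \left(- \frac{1}{3}\right) - \frac{13}{2 + 169}} = \frac{1}{- \frac{32}{3} - \frac{13}{171}} = \frac{1}{- \frac{1837}{171}} = - \frac{171}{1837}$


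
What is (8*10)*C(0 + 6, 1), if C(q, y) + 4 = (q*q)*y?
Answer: 2560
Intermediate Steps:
C(q, y) = -4 + y*q² (C(q, y) = -4 + (q*q)*y = -4 + q²*y = -4 + y*q²)
(8*10)*C(0 + 6, 1) = (8*10)*(-4 + 1*(0 + 6)²) = 80*(-4 + 1*6²) = 80*(-4 + 1*36) = 80*(-4 + 36) = 80*32 = 2560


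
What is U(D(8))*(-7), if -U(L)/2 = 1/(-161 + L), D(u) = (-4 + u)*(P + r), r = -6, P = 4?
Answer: -14/169 ≈ -0.082840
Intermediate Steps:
D(u) = 8 - 2*u (D(u) = (-4 + u)*(4 - 6) = (-4 + u)*(-2) = 8 - 2*u)
U(L) = -2/(-161 + L)
U(D(8))*(-7) = -2/(-161 + (8 - 2*8))*(-7) = -2/(-161 + (8 - 16))*(-7) = -2/(-161 - 8)*(-7) = -2/(-169)*(-7) = -2*(-1/169)*(-7) = (2/169)*(-7) = -14/169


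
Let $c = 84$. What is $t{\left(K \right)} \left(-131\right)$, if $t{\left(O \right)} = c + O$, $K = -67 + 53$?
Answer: $-9170$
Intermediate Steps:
$K = -14$
$t{\left(O \right)} = 84 + O$
$t{\left(K \right)} \left(-131\right) = \left(84 - 14\right) \left(-131\right) = 70 \left(-131\right) = -9170$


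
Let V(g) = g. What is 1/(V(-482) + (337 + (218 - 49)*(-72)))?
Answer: -1/12313 ≈ -8.1215e-5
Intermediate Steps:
1/(V(-482) + (337 + (218 - 49)*(-72))) = 1/(-482 + (337 + (218 - 49)*(-72))) = 1/(-482 + (337 + 169*(-72))) = 1/(-482 + (337 - 12168)) = 1/(-482 - 11831) = 1/(-12313) = -1/12313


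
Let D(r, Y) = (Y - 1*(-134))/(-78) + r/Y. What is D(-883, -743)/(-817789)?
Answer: -173787/15798047902 ≈ -1.1001e-5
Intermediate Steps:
D(r, Y) = -67/39 - Y/78 + r/Y (D(r, Y) = (Y + 134)*(-1/78) + r/Y = (134 + Y)*(-1/78) + r/Y = (-67/39 - Y/78) + r/Y = -67/39 - Y/78 + r/Y)
D(-883, -743)/(-817789) = ((-883 - 1/78*(-743)*(134 - 743))/(-743))/(-817789) = -(-883 - 1/78*(-743)*(-609))/743*(-1/817789) = -(-883 - 150829/26)/743*(-1/817789) = -1/743*(-173787/26)*(-1/817789) = (173787/19318)*(-1/817789) = -173787/15798047902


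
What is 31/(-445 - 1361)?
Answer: -31/1806 ≈ -0.017165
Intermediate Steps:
31/(-445 - 1361) = 31/(-1806) = 31*(-1/1806) = -31/1806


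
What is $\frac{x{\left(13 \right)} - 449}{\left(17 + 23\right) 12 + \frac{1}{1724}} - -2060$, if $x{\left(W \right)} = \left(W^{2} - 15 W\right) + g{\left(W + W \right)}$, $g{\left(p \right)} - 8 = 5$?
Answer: $\frac{1703896772}{827521} \approx 2059.0$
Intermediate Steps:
$g{\left(p \right)} = 13$ ($g{\left(p \right)} = 8 + 5 = 13$)
$x{\left(W \right)} = 13 + W^{2} - 15 W$ ($x{\left(W \right)} = \left(W^{2} - 15 W\right) + 13 = 13 + W^{2} - 15 W$)
$\frac{x{\left(13 \right)} - 449}{\left(17 + 23\right) 12 + \frac{1}{1724}} - -2060 = \frac{\left(13 + 13^{2} - 195\right) - 449}{\left(17 + 23\right) 12 + \frac{1}{1724}} - -2060 = \frac{\left(13 + 169 - 195\right) - 449}{40 \cdot 12 + \frac{1}{1724}} + 2060 = \frac{-13 - 449}{480 + \frac{1}{1724}} + 2060 = - \frac{462}{\frac{827521}{1724}} + 2060 = \left(-462\right) \frac{1724}{827521} + 2060 = - \frac{796488}{827521} + 2060 = \frac{1703896772}{827521}$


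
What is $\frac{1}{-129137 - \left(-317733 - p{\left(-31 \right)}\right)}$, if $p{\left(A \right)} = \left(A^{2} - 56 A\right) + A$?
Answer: $\frac{1}{191262} \approx 5.2284 \cdot 10^{-6}$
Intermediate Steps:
$p{\left(A \right)} = A^{2} - 55 A$
$\frac{1}{-129137 - \left(-317733 - p{\left(-31 \right)}\right)} = \frac{1}{-129137 - \left(-317733 + 31 \left(-55 - 31\right)\right)} = \frac{1}{-129137 + \left(\left(\left(-31\right) \left(-86\right) + 82018\right) + 235715\right)} = \frac{1}{-129137 + \left(\left(2666 + 82018\right) + 235715\right)} = \frac{1}{-129137 + \left(84684 + 235715\right)} = \frac{1}{-129137 + 320399} = \frac{1}{191262}$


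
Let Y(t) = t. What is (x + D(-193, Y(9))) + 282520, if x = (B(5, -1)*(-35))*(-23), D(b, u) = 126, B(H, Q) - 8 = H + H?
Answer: 297136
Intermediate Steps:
B(H, Q) = 8 + 2*H (B(H, Q) = 8 + (H + H) = 8 + 2*H)
x = 14490 (x = ((8 + 2*5)*(-35))*(-23) = ((8 + 10)*(-35))*(-23) = (18*(-35))*(-23) = -630*(-23) = 14490)
(x + D(-193, Y(9))) + 282520 = (14490 + 126) + 282520 = 14616 + 282520 = 297136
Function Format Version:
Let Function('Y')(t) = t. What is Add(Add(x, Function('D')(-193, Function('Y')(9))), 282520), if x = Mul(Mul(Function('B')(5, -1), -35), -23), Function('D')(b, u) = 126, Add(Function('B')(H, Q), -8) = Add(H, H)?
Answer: 297136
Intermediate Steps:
Function('B')(H, Q) = Add(8, Mul(2, H)) (Function('B')(H, Q) = Add(8, Add(H, H)) = Add(8, Mul(2, H)))
x = 14490 (x = Mul(Mul(Add(8, Mul(2, 5)), -35), -23) = Mul(Mul(Add(8, 10), -35), -23) = Mul(Mul(18, -35), -23) = Mul(-630, -23) = 14490)
Add(Add(x, Function('D')(-193, Function('Y')(9))), 282520) = Add(Add(14490, 126), 282520) = Add(14616, 282520) = 297136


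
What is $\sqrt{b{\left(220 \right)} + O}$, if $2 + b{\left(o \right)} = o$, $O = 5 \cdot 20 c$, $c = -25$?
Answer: $i \sqrt{2282} \approx 47.77 i$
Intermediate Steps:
$O = -2500$ ($O = 5 \cdot 20 \left(-25\right) = 100 \left(-25\right) = -2500$)
$b{\left(o \right)} = -2 + o$
$\sqrt{b{\left(220 \right)} + O} = \sqrt{\left(-2 + 220\right) - 2500} = \sqrt{218 - 2500} = \sqrt{-2282} = i \sqrt{2282}$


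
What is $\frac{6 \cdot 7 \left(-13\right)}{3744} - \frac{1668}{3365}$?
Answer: $- \frac{103619}{161520} \approx -0.64152$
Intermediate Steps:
$\frac{6 \cdot 7 \left(-13\right)}{3744} - \frac{1668}{3365} = 42 \left(-13\right) \frac{1}{3744} - \frac{1668}{3365} = \left(-546\right) \frac{1}{3744} - \frac{1668}{3365} = - \frac{7}{48} - \frac{1668}{3365} = - \frac{103619}{161520}$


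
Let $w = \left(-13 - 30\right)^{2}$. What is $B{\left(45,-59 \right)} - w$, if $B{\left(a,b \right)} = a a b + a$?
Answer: $-121279$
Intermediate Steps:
$B{\left(a,b \right)} = a + b a^{2}$ ($B{\left(a,b \right)} = a^{2} b + a = b a^{2} + a = a + b a^{2}$)
$w = 1849$ ($w = \left(-43\right)^{2} = 1849$)
$B{\left(45,-59 \right)} - w = 45 \left(1 + 45 \left(-59\right)\right) - 1849 = 45 \left(1 - 2655\right) - 1849 = 45 \left(-2654\right) - 1849 = -119430 - 1849 = -121279$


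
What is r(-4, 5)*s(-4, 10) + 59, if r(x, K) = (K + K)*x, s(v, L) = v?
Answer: 219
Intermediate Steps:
r(x, K) = 2*K*x (r(x, K) = (2*K)*x = 2*K*x)
r(-4, 5)*s(-4, 10) + 59 = (2*5*(-4))*(-4) + 59 = -40*(-4) + 59 = 160 + 59 = 219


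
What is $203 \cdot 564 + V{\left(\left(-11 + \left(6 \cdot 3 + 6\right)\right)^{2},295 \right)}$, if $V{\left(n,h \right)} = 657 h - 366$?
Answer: $307941$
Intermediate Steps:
$V{\left(n,h \right)} = -366 + 657 h$
$203 \cdot 564 + V{\left(\left(-11 + \left(6 \cdot 3 + 6\right)\right)^{2},295 \right)} = 203 \cdot 564 + \left(-366 + 657 \cdot 295\right) = 114492 + \left(-366 + 193815\right) = 114492 + 193449 = 307941$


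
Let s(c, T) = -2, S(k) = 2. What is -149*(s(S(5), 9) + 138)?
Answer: -20264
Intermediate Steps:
-149*(s(S(5), 9) + 138) = -149*(-2 + 138) = -149*136 = -20264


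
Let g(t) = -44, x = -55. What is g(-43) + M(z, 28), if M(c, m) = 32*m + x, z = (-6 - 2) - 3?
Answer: 797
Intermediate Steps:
z = -11 (z = -8 - 3 = -11)
M(c, m) = -55 + 32*m (M(c, m) = 32*m - 55 = -55 + 32*m)
g(-43) + M(z, 28) = -44 + (-55 + 32*28) = -44 + (-55 + 896) = -44 + 841 = 797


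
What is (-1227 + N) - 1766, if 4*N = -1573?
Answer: -13545/4 ≈ -3386.3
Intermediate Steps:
N = -1573/4 (N = (¼)*(-1573) = -1573/4 ≈ -393.25)
(-1227 + N) - 1766 = (-1227 - 1573/4) - 1766 = -6481/4 - 1766 = -13545/4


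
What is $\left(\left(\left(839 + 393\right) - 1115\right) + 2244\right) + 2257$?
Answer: $4618$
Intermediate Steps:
$\left(\left(\left(839 + 393\right) - 1115\right) + 2244\right) + 2257 = \left(\left(1232 - 1115\right) + 2244\right) + 2257 = \left(117 + 2244\right) + 2257 = 2361 + 2257 = 4618$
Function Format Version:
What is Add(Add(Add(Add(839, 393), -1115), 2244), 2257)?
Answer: 4618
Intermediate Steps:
Add(Add(Add(Add(839, 393), -1115), 2244), 2257) = Add(Add(Add(1232, -1115), 2244), 2257) = Add(Add(117, 2244), 2257) = Add(2361, 2257) = 4618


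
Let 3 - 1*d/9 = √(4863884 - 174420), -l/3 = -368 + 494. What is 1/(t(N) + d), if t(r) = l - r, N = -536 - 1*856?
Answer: -347/126254301 - 2*√1172366/42084767 ≈ -5.4204e-5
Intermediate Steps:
N = -1392 (N = -536 - 856 = -1392)
l = -378 (l = -3*(-368 + 494) = -3*126 = -378)
t(r) = -378 - r
d = 27 - 18*√1172366 (d = 27 - 9*√(4863884 - 174420) = 27 - 18*√1172366 ≈ -19463.)
1/(t(N) + d) = 1/((-378 - 1*(-1392)) + (27 - 18*√1172366)) = 1/((-378 + 1392) + (27 - 18*√1172366)) = 1/(1014 + (27 - 18*√1172366)) = 1/(1041 - 18*√1172366)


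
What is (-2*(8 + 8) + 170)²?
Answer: 19044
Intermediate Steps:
(-2*(8 + 8) + 170)² = (-2*16 + 170)² = (-32 + 170)² = 138² = 19044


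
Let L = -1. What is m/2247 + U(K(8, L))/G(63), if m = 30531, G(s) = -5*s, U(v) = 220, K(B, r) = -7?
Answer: 86885/6741 ≈ 12.889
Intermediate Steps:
m/2247 + U(K(8, L))/G(63) = 30531/2247 + 220/((-5*63)) = 30531*(1/2247) + 220/(-315) = 10177/749 + 220*(-1/315) = 10177/749 - 44/63 = 86885/6741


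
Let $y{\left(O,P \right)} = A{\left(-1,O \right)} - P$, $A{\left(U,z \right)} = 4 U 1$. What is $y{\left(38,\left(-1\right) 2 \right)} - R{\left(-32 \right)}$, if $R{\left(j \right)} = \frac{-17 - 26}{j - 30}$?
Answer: $- \frac{167}{62} \approx -2.6936$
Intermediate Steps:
$A{\left(U,z \right)} = 4 U$
$R{\left(j \right)} = - \frac{43}{-30 + j}$
$y{\left(O,P \right)} = -4 - P$ ($y{\left(O,P \right)} = 4 \left(-1\right) - P = -4 - P$)
$y{\left(38,\left(-1\right) 2 \right)} - R{\left(-32 \right)} = \left(-4 - \left(-1\right) 2\right) - - \frac{43}{-30 - 32} = \left(-4 - -2\right) - - \frac{43}{-62} = \left(-4 + 2\right) - \left(-43\right) \left(- \frac{1}{62}\right) = -2 - \frac{43}{62} = - \frac{167}{62}$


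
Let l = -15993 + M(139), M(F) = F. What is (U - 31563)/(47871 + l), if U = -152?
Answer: -31715/32017 ≈ -0.99057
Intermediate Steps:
l = -15854 (l = -15993 + 139 = -15854)
(U - 31563)/(47871 + l) = (-152 - 31563)/(47871 - 15854) = -31715/32017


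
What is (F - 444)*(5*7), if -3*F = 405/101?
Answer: -1574265/101 ≈ -15587.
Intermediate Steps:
F = -135/101 ≈ -1.3366
(F - 444)*(5*7) = (-135/101 - 444)*(5*7) = -44979/101*35 = -1574265/101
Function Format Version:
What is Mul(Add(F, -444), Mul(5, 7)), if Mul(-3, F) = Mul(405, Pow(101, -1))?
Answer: Rational(-1574265, 101) ≈ -15587.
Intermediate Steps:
F = Rational(-135, 101) (F = Mul(Rational(-1, 3), Mul(405, Pow(101, -1))) = Mul(Rational(-1, 3), Mul(405, Rational(1, 101))) = Mul(Rational(-1, 3), Rational(405, 101)) = Rational(-135, 101) ≈ -1.3366)
Mul(Add(F, -444), Mul(5, 7)) = Mul(Add(Rational(-135, 101), -444), Mul(5, 7)) = Mul(Rational(-44979, 101), 35) = Rational(-1574265, 101)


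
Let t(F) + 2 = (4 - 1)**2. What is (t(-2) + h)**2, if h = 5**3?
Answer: 17424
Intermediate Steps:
h = 125
t(F) = 7 (t(F) = -2 + (4 - 1)**2 = -2 + 3**2 = -2 + 9 = 7)
(t(-2) + h)**2 = (7 + 125)**2 = 132**2 = 17424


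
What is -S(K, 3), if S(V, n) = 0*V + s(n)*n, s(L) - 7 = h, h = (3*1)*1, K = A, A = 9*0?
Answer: -30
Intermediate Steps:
A = 0
K = 0
h = 3 (h = 3*1 = 3)
s(L) = 10 (s(L) = 7 + 3 = 10)
S(V, n) = 10*n (S(V, n) = 0*V + 10*n = 0 + 10*n = 10*n)
-S(K, 3) = -10*3 = -1*30 = -30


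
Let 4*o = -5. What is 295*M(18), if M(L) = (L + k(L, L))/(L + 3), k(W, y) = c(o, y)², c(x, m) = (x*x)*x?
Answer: 26359135/86016 ≈ 306.44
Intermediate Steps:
o = -5/4 (o = (¼)*(-5) = -5/4 ≈ -1.2500)
c(x, m) = x³ (c(x, m) = x²*x = x³)
k(W, y) = 15625/4096 (k(W, y) = ((-5/4)³)² = (-125/64)² = 15625/4096)
M(L) = (15625/4096 + L)/(3 + L) (M(L) = (L + 15625/4096)/(L + 3) = (15625/4096 + L)/(3 + L))
295*M(18) = 295*((15625/4096 + 18)/(3 + 18)) = 295*((89353/4096)/21) = 295*((1/21)*(89353/4096)) = 295*(89353/86016) = 26359135/86016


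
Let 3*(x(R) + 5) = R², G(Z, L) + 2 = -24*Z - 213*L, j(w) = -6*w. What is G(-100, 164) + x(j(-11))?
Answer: -31087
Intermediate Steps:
G(Z, L) = -2 - 213*L - 24*Z (G(Z, L) = -2 + (-24*Z - 213*L) = -2 + (-213*L - 24*Z) = -2 - 213*L - 24*Z)
x(R) = -5 + R²/3
G(-100, 164) + x(j(-11)) = (-2 - 213*164 - 24*(-100)) + (-5 + (-6*(-11))²/3) = (-2 - 34932 + 2400) + (-5 + (⅓)*66²) = -32534 + (-5 + (⅓)*4356) = -32534 + (-5 + 1452) = -32534 + 1447 = -31087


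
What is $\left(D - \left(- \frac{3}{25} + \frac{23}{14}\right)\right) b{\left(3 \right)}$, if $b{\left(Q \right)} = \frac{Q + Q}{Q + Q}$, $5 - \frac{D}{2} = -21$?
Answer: $\frac{17667}{350} \approx 50.477$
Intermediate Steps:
$D = 52$ ($D = 10 - -42 = 10 + 42 = 52$)
$b{\left(Q \right)} = 1$ ($b{\left(Q \right)} = \frac{2 Q}{2 Q} = 2 Q \frac{1}{2 Q} = 1$)
$\left(D - \left(- \frac{3}{25} + \frac{23}{14}\right)\right) b{\left(3 \right)} = \left(52 - \left(- \frac{3}{25} + \frac{23}{14}\right)\right) 1 = \left(52 - \frac{533}{350}\right) 1 = \frac{17667}{350} \cdot 1 = \frac{17667}{350}$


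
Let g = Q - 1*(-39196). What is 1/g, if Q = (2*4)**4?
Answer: 1/43292 ≈ 2.3099e-5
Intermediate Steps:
Q = 4096 (Q = 8**4 = 4096)
g = 43292 (g = 4096 - 1*(-39196) = 4096 + 39196 = 43292)
1/g = 1/43292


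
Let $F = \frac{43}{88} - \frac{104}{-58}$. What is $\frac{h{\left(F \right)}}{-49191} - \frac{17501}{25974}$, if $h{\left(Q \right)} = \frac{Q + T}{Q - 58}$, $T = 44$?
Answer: $- \frac{1102790129759}{1636740111942} \approx -0.67377$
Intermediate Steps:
$F = \frac{5823}{2552}$ ($F = 43 \cdot \frac{1}{88} - - \frac{52}{29} = \frac{43}{88} + \frac{52}{29} = \frac{5823}{2552} \approx 2.2817$)
$h{\left(Q \right)} = \frac{44 + Q}{-58 + Q}$ ($h{\left(Q \right)} = \frac{Q + 44}{Q - 58} = \frac{44 + Q}{-58 + Q}$)
$\frac{h{\left(F \right)}}{-49191} - \frac{17501}{25974} = \frac{\frac{1}{-58 + \frac{5823}{2552}} \left(44 + \frac{5823}{2552}\right)}{-49191} - \frac{17501}{25974} = \frac{1}{- \frac{142193}{2552}} \cdot \frac{118111}{2552} \left(- \frac{1}{49191}\right) - \frac{473}{702} = \left(- \frac{2552}{142193}\right) \frac{118111}{2552} \left(- \frac{1}{49191}\right) - \frac{473}{702} = \left(- \frac{118111}{142193}\right) \left(- \frac{1}{49191}\right) - \frac{473}{702} = \frac{118111}{6994615863} - \frac{473}{702} = - \frac{1102790129759}{1636740111942}$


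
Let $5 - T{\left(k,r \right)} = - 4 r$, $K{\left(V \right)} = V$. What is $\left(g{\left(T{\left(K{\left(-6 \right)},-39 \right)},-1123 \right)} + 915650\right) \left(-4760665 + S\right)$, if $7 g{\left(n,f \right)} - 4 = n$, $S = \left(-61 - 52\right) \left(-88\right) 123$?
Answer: $-3239086115837$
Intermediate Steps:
$T{\left(k,r \right)} = 5 + 4 r$ ($T{\left(k,r \right)} = 5 - - 4 r = 5 + 4 r$)
$S = 1223112$ ($S = \left(-61 - 52\right) \left(-88\right) 123 = \left(-113\right) \left(-88\right) 123 = 9944 \cdot 123 = 1223112$)
$g{\left(n,f \right)} = \frac{4}{7} + \frac{n}{7}$
$\left(g{\left(T{\left(K{\left(-6 \right)},-39 \right)},-1123 \right)} + 915650\right) \left(-4760665 + S\right) = \left(\left(\frac{4}{7} + \frac{5 + 4 \left(-39\right)}{7}\right) + 915650\right) \left(-4760665 + 1223112\right) = \left(\left(\frac{4}{7} + \frac{5 - 156}{7}\right) + 915650\right) \left(-3537553\right) = \left(\left(\frac{4}{7} + \frac{1}{7} \left(-151\right)\right) + 915650\right) \left(-3537553\right) = \left(\left(\frac{4}{7} - \frac{151}{7}\right) + 915650\right) \left(-3537553\right) = \left(-21 + 915650\right) \left(-3537553\right) = 915629 \left(-3537553\right) = -3239086115837$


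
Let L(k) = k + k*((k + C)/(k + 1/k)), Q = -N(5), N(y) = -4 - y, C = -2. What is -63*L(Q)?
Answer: -82215/82 ≈ -1002.6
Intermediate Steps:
Q = 9 (Q = -(-4 - 1*5) = -(-4 - 5) = -1*(-9) = 9)
L(k) = k + k*(-2 + k)/(k + 1/k) (L(k) = k + k*((k - 2)/(k + 1/k)) = k + k*((-2 + k)/(k + 1/k)) = k + k*(-2 + k)/(k + 1/k))
-63*L(Q) = -567*(1 - 2*9 + 2*9²)/(1 + 9²) = -567*(1 - 18 + 2*81)/(1 + 81) = -567*(1 - 18 + 162)/82 = -567*145/82 = -63*1305/82 = -82215/82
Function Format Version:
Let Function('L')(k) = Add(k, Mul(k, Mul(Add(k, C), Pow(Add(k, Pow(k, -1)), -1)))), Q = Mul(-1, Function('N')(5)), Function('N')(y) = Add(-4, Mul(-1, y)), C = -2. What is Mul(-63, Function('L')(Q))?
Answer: Rational(-82215, 82) ≈ -1002.6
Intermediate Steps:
Q = 9 (Q = Mul(-1, Add(-4, Mul(-1, 5))) = Mul(-1, Add(-4, -5)) = Mul(-1, -9) = 9)
Function('L')(k) = Add(k, Mul(k, Pow(Add(k, Pow(k, -1)), -1), Add(-2, k))) (Function('L')(k) = Add(k, Mul(k, Mul(Add(k, -2), Pow(Add(k, Pow(k, -1)), -1)))) = Add(k, Mul(k, Mul(Add(-2, k), Pow(Add(k, Pow(k, -1)), -1)))) = Add(k, Mul(k, Mul(Pow(Add(k, Pow(k, -1)), -1), Add(-2, k)))) = Add(k, Mul(k, Pow(Add(k, Pow(k, -1)), -1), Add(-2, k))))
Mul(-63, Function('L')(Q)) = Mul(-63, Mul(9, Pow(Add(1, Pow(9, 2)), -1), Add(1, Mul(-2, 9), Mul(2, Pow(9, 2))))) = Mul(-63, Mul(9, Pow(Add(1, 81), -1), Add(1, -18, Mul(2, 81)))) = Mul(-63, Mul(9, Pow(82, -1), Add(1, -18, 162))) = Mul(-63, Mul(9, Rational(1, 82), 145)) = Mul(-63, Rational(1305, 82)) = Rational(-82215, 82)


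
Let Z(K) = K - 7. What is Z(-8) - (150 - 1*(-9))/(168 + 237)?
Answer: -2078/135 ≈ -15.393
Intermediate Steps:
Z(K) = -7 + K
Z(-8) - (150 - 1*(-9))/(168 + 237) = (-7 - 8) - (150 - 1*(-9))/(168 + 237) = -15 - (150 + 9)/405 = -15 - 159/405 = -15 - 1*53/135 = -15 - 53/135 = -2078/135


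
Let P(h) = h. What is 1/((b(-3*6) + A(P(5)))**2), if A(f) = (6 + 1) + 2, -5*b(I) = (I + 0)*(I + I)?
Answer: 25/363609 ≈ 6.8755e-5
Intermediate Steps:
b(I) = -2*I**2/5 (b(I) = -(I + 0)*(I + I)/5 = -I*2*I/5 = -2*I**2/5)
A(f) = 9 (A(f) = 7 + 2 = 9)
1/((b(-3*6) + A(P(5)))**2) = 1/((-2*(-3*6)**2/5 + 9)**2) = 1/((-2/5*(-18)**2 + 9)**2) = 1/((-2/5*324 + 9)**2) = 1/((-648/5 + 9)**2) = 1/((-603/5)**2) = 1/(363609/25) = 25/363609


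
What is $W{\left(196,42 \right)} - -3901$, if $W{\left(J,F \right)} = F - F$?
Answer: $3901$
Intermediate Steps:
$W{\left(J,F \right)} = 0$
$W{\left(196,42 \right)} - -3901 = 0 - -3901 = 0 + 3901 = 3901$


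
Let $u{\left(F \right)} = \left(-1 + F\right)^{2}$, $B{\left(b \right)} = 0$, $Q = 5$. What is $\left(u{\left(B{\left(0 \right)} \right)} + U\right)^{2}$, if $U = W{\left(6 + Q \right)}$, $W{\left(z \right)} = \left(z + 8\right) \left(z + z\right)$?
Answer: $175561$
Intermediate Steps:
$W{\left(z \right)} = 2 z \left(8 + z\right)$ ($W{\left(z \right)} = \left(8 + z\right) 2 z = 2 z \left(8 + z\right)$)
$U = 418$ ($U = 2 \left(6 + 5\right) \left(8 + \left(6 + 5\right)\right) = 2 \cdot 11 \left(8 + 11\right) = 2 \cdot 11 \cdot 19 = 418$)
$\left(u{\left(B{\left(0 \right)} \right)} + U\right)^{2} = \left(\left(-1 + 0\right)^{2} + 418\right)^{2} = \left(\left(-1\right)^{2} + 418\right)^{2} = \left(1 + 418\right)^{2} = 419^{2} = 175561$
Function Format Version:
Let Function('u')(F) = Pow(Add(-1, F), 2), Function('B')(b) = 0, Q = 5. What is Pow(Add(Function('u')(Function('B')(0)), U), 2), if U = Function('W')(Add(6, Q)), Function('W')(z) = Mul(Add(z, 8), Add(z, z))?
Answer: 175561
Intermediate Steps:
Function('W')(z) = Mul(2, z, Add(8, z)) (Function('W')(z) = Mul(Add(8, z), Mul(2, z)) = Mul(2, z, Add(8, z)))
U = 418 (U = Mul(2, Add(6, 5), Add(8, Add(6, 5))) = Mul(2, 11, Add(8, 11)) = Mul(2, 11, 19) = 418)
Pow(Add(Function('u')(Function('B')(0)), U), 2) = Pow(Add(Pow(Add(-1, 0), 2), 418), 2) = Pow(Add(Pow(-1, 2), 418), 2) = Pow(Add(1, 418), 2) = Pow(419, 2) = 175561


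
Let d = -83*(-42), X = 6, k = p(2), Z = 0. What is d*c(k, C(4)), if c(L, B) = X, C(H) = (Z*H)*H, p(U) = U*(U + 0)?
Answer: 20916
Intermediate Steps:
p(U) = U² (p(U) = U*U = U²)
k = 4 (k = 2² = 4)
C(H) = 0 (C(H) = (0*H)*H = 0*H = 0)
c(L, B) = 6
d = 3486
d*c(k, C(4)) = 3486*6 = 20916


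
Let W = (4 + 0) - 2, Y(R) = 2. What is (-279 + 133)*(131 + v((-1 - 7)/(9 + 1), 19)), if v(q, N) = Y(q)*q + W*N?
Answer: -122202/5 ≈ -24440.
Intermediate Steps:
W = 2 (W = 4 - 2 = 2)
v(q, N) = 2*N + 2*q (v(q, N) = 2*q + 2*N = 2*N + 2*q)
(-279 + 133)*(131 + v((-1 - 7)/(9 + 1), 19)) = (-279 + 133)*(131 + (2*19 + 2*((-1 - 7)/(9 + 1)))) = -146*(131 + (38 + 2*(-8/10))) = -146*(131 + (38 + 2*(-8*⅒))) = -146*(131 + (38 + 2*(-⅘))) = -146*(131 + (38 - 8/5)) = -146*(131 + 182/5) = -146*837/5 = -122202/5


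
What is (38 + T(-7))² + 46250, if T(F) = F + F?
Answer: 46826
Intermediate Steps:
T(F) = 2*F
(38 + T(-7))² + 46250 = (38 + 2*(-7))² + 46250 = (38 - 14)² + 46250 = 24² + 46250 = 576 + 46250 = 46826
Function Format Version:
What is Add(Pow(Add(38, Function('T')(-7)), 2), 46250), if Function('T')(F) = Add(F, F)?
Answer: 46826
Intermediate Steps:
Function('T')(F) = Mul(2, F)
Add(Pow(Add(38, Function('T')(-7)), 2), 46250) = Add(Pow(Add(38, Mul(2, -7)), 2), 46250) = Add(Pow(Add(38, -14), 2), 46250) = Add(Pow(24, 2), 46250) = Add(576, 46250) = 46826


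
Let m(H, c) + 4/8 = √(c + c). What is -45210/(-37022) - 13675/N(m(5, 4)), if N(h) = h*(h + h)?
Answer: -16685379645/17789071 - 218800*√2/961 ≈ -1259.9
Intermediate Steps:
m(H, c) = -½ + √2*√c (m(H, c) = -½ + √(c + c) = -½ + √(2*c) = -½ + √2*√c)
N(h) = 2*h² (N(h) = h*(2*h) = 2*h²)
-45210/(-37022) - 13675/N(m(5, 4)) = -45210/(-37022) - 13675*1/(2*(-½ + √2*√4)²) = -45210*(-1/37022) - 13675*1/(2*(-½ + √2*2)²) = 22605/18511 - 13675*1/(2*(-½ + 2*√2)²) = 22605/18511 - 13675/(2*(-½ + 2*√2)²)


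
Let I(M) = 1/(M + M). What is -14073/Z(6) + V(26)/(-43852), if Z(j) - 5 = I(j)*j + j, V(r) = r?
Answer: -617129495/504298 ≈ -1223.7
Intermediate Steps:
I(M) = 1/(2*M)
Z(j) = 11/2 + j (Z(j) = 5 + ((1/(2*j))*j + j) = 5 + (½ + j) = 11/2 + j)
-14073/Z(6) + V(26)/(-43852) = -14073/(11/2 + 6) + 26/(-43852) = -14073/23/2 + 26*(-1/43852) = -14073*2/23 - 13/21926 = -28146/23 - 13/21926 = -617129495/504298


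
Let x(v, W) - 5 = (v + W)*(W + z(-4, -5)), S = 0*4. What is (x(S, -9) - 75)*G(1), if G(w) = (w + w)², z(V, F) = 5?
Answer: -136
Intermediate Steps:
G(w) = 4*w² (G(w) = (2*w)² = 4*w²)
S = 0
x(v, W) = 5 + (5 + W)*(W + v) (x(v, W) = 5 + (v + W)*(W + 5) = 5 + (W + v)*(5 + W) = 5 + (5 + W)*(W + v))
(x(S, -9) - 75)*G(1) = ((5 + (-9)² + 5*(-9) + 5*0 - 9*0) - 75)*(4*1²) = ((5 + 81 - 45 + 0 + 0) - 75)*(4*1) = (41 - 75)*4 = -34*4 = -136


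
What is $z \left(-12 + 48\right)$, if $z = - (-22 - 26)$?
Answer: $1728$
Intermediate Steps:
$z = 48$ ($z = - (-22 - 26) = \left(-1\right) \left(-48\right) = 48$)
$z \left(-12 + 48\right) = 48 \left(-12 + 48\right) = 48 \cdot 36 = 1728$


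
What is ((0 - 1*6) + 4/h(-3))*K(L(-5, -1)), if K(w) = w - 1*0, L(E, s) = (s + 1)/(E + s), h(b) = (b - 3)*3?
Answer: 0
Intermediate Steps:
h(b) = -9 + 3*b (h(b) = (-3 + b)*3 = -9 + 3*b)
L(E, s) = (1 + s)/(E + s)
K(w) = w (K(w) = w + 0 = w)
((0 - 1*6) + 4/h(-3))*K(L(-5, -1)) = ((0 - 1*6) + 4/(-9 + 3*(-3)))*((1 - 1)/(-5 - 1)) = ((0 - 6) + 4/(-9 - 9))*(0/(-6)) = (-6 + 4/(-18))*(-1/6*0) = (-6 + 4*(-1/18))*0 = (-6 - 2/9)*0 = -56/9*0 = 0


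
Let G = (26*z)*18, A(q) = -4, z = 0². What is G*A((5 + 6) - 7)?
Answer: 0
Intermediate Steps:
z = 0
G = 0 (G = (26*0)*18 = 0*18 = 0)
G*A((5 + 6) - 7) = 0*(-4) = 0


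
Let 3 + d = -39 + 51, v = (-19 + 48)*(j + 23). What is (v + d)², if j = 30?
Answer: 2390116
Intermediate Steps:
v = 1537 (v = (-19 + 48)*(30 + 23) = 29*53 = 1537)
d = 9 (d = -3 + (-39 + 51) = -3 + 12 = 9)
(v + d)² = (1537 + 9)² = 1546² = 2390116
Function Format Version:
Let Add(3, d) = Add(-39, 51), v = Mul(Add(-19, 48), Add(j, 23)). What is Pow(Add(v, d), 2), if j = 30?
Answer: 2390116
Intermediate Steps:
v = 1537 (v = Mul(Add(-19, 48), Add(30, 23)) = Mul(29, 53) = 1537)
d = 9 (d = Add(-3, Add(-39, 51)) = Add(-3, 12) = 9)
Pow(Add(v, d), 2) = Pow(Add(1537, 9), 2) = Pow(1546, 2) = 2390116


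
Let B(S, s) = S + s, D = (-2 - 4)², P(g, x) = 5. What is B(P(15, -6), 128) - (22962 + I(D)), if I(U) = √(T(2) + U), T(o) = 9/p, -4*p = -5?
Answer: -22829 - 6*√30/5 ≈ -22836.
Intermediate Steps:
p = 5/4 (p = -¼*(-5) = 5/4 ≈ 1.2500)
T(o) = 36/5 (T(o) = 9/(5/4) = 9*(⅘) = 36/5)
D = 36 (D = (-6)² = 36)
I(U) = √(36/5 + U)
B(P(15, -6), 128) - (22962 + I(D)) = (5 + 128) - (22962 + √(180 + 25*36)/5) = 133 - (22962 + √(180 + 900)/5) = 133 - (22962 + √1080/5) = 133 - (22962 + (6*√30)/5) = 133 - (22962 + 6*√30/5) = 133 + (-22962 - 6*√30/5) = -22829 - 6*√30/5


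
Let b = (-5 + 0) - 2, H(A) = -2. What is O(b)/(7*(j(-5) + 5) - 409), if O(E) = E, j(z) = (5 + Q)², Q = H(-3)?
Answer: 7/311 ≈ 0.022508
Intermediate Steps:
Q = -2
j(z) = 9 (j(z) = (5 - 2)² = 3² = 9)
b = -7 (b = -5 - 2 = -7)
O(b)/(7*(j(-5) + 5) - 409) = -7/(7*(9 + 5) - 409) = -7/(7*14 - 409) = -7/(98 - 409) = -7/(-311) = -1/311*(-7) = 7/311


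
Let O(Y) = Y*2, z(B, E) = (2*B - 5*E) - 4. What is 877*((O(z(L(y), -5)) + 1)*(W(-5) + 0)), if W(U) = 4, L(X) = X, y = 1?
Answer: 164876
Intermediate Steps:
z(B, E) = -4 - 5*E + 2*B (z(B, E) = (-5*E + 2*B) - 4 = -4 - 5*E + 2*B)
O(Y) = 2*Y
877*((O(z(L(y), -5)) + 1)*(W(-5) + 0)) = 877*((2*(-4 - 5*(-5) + 2*1) + 1)*(4 + 0)) = 877*((2*(-4 + 25 + 2) + 1)*4) = 877*((2*23 + 1)*4) = 877*((46 + 1)*4) = 877*(47*4) = 877*188 = 164876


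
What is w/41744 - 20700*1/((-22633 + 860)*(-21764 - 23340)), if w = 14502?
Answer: 445025505687/1281083431864 ≈ 0.34738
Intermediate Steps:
w/41744 - 20700*1/((-22633 + 860)*(-21764 - 23340)) = 14502/41744 - 20700*1/((-22633 + 860)*(-21764 - 23340)) = 14502*(1/41744) - 20700/((-21773*(-45104))) = 7251/20872 - 20700/982049392 = 7251/20872 - 20700*1/982049392 = 7251/20872 - 5175/245512348 = 445025505687/1281083431864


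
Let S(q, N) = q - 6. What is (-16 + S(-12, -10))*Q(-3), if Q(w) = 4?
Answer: -136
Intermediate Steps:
S(q, N) = -6 + q
(-16 + S(-12, -10))*Q(-3) = (-16 + (-6 - 12))*4 = (-16 - 18)*4 = -34*4 = -136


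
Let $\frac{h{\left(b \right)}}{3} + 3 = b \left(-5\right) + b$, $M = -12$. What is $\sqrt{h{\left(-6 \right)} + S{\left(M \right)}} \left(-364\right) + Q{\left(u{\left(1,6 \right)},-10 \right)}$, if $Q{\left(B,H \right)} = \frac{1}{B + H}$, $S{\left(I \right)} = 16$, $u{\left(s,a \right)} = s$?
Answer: $- \frac{1}{9} - 364 \sqrt{79} \approx -3235.4$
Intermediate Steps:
$h{\left(b \right)} = -9 - 12 b$ ($h{\left(b \right)} = -9 + 3 \left(b \left(-5\right) + b\right) = -9 + 3 \left(- 5 b + b\right) = -9 + 3 \left(- 4 b\right) = -9 - 12 b$)
$\sqrt{h{\left(-6 \right)} + S{\left(M \right)}} \left(-364\right) + Q{\left(u{\left(1,6 \right)},-10 \right)} = \sqrt{\left(-9 - -72\right) + 16} \left(-364\right) + \frac{1}{1 - 10} = \sqrt{\left(-9 + 72\right) + 16} \left(-364\right) + \frac{1}{-9} = \sqrt{63 + 16} \left(-364\right) - \frac{1}{9} = \sqrt{79} \left(-364\right) - \frac{1}{9} = - 364 \sqrt{79} - \frac{1}{9} = - \frac{1}{9} - 364 \sqrt{79}$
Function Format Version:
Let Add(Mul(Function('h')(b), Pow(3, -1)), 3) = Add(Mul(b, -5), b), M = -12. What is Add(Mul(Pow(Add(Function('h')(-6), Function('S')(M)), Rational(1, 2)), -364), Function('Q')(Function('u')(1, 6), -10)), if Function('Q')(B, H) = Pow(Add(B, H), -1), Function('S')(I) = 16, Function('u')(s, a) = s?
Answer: Add(Rational(-1, 9), Mul(-364, Pow(79, Rational(1, 2)))) ≈ -3235.4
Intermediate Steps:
Function('h')(b) = Add(-9, Mul(-12, b)) (Function('h')(b) = Add(-9, Mul(3, Add(Mul(b, -5), b))) = Add(-9, Mul(3, Add(Mul(-5, b), b))) = Add(-9, Mul(3, Mul(-4, b))) = Add(-9, Mul(-12, b)))
Add(Mul(Pow(Add(Function('h')(-6), Function('S')(M)), Rational(1, 2)), -364), Function('Q')(Function('u')(1, 6), -10)) = Add(Mul(Pow(Add(Add(-9, Mul(-12, -6)), 16), Rational(1, 2)), -364), Pow(Add(1, -10), -1)) = Add(Mul(Pow(Add(Add(-9, 72), 16), Rational(1, 2)), -364), Pow(-9, -1)) = Add(Mul(Pow(Add(63, 16), Rational(1, 2)), -364), Rational(-1, 9)) = Add(Mul(Pow(79, Rational(1, 2)), -364), Rational(-1, 9)) = Add(Mul(-364, Pow(79, Rational(1, 2))), Rational(-1, 9)) = Add(Rational(-1, 9), Mul(-364, Pow(79, Rational(1, 2))))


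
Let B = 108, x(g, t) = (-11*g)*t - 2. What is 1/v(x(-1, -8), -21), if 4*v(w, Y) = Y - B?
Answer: -4/129 ≈ -0.031008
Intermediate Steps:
x(g, t) = -2 - 11*g*t (x(g, t) = -11*g*t - 2 = -2 - 11*g*t)
v(w, Y) = -27 + Y/4 (v(w, Y) = (Y - 1*108)/4 = (Y - 108)/4 = (-108 + Y)/4 = -27 + Y/4)
1/v(x(-1, -8), -21) = 1/(-27 + (¼)*(-21)) = 1/(-27 - 21/4) = 1/(-129/4) = -4/129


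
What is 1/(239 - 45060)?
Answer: -1/44821 ≈ -2.2311e-5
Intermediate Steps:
1/(239 - 45060) = 1/(-44821) = -1/44821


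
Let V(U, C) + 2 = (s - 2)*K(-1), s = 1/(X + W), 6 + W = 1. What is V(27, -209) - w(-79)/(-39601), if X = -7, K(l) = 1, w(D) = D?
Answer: -1941397/475212 ≈ -4.0853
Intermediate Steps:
W = -5 (W = -6 + 1 = -5)
s = -1/12 (s = 1/(-7 - 5) = 1/(-12) = -1/12 ≈ -0.083333)
V(U, C) = -49/12 (V(U, C) = -2 + (-1/12 - 2)*1 = -2 - 25/12*1 = -2 - 25/12 = -49/12)
V(27, -209) - w(-79)/(-39601) = -49/12 - (-79)/(-39601) = -49/12 - (-79)*(-1)/39601 = -49/12 - 1*79/39601 = -49/12 - 79/39601 = -1941397/475212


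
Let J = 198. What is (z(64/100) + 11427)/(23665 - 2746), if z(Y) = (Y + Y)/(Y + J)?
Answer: 28373257/51941877 ≈ 0.54625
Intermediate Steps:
z(Y) = 2*Y/(198 + Y) (z(Y) = (Y + Y)/(Y + 198) = (2*Y)/(198 + Y) = 2*Y/(198 + Y))
(z(64/100) + 11427)/(23665 - 2746) = (2*(64/100)/(198 + 64/100) + 11427)/(23665 - 2746) = (2*(64*(1/100))/(198 + 64*(1/100)) + 11427)/20919 = (2*(16/25)/(198 + 16/25) + 11427)*(1/20919) = (2*(16/25)/(4966/25) + 11427)*(1/20919) = (2*(16/25)*(25/4966) + 11427)*(1/20919) = (16/2483 + 11427)*(1/20919) = (28373257/2483)*(1/20919) = 28373257/51941877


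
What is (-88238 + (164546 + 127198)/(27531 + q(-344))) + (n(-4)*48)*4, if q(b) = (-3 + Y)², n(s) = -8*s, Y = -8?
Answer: -567442886/6913 ≈ -82084.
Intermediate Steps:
q(b) = 121 (q(b) = (-3 - 8)² = (-11)² = 121)
(-88238 + (164546 + 127198)/(27531 + q(-344))) + (n(-4)*48)*4 = (-88238 + (164546 + 127198)/(27531 + 121)) + (-8*(-4)*48)*4 = (-88238 + 291744/27652) + (32*48)*4 = (-88238 + 291744*(1/27652)) + 1536*4 = (-88238 + 72936/6913) + 6144 = -609916358/6913 + 6144 = -567442886/6913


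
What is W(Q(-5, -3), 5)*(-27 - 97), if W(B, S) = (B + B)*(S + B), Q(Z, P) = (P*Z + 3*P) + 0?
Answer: -16368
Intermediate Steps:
Q(Z, P) = 3*P + P*Z (Q(Z, P) = (3*P + P*Z) + 0 = 3*P + P*Z)
W(B, S) = 2*B*(B + S) (W(B, S) = (2*B)*(B + S) = 2*B*(B + S))
W(Q(-5, -3), 5)*(-27 - 97) = (2*(-3*(3 - 5))*(-3*(3 - 5) + 5))*(-27 - 97) = (2*(-3*(-2))*(-3*(-2) + 5))*(-124) = (2*6*(6 + 5))*(-124) = (2*6*11)*(-124) = 132*(-124) = -16368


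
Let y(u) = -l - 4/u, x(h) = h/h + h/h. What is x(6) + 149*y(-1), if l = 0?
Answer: 598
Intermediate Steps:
x(h) = 2 (x(h) = 1 + 1 = 2)
y(u) = -4/u (y(u) = -1*0 - 4/u = 0 - 4/u = -4/u)
x(6) + 149*y(-1) = 2 + 149*(-4/(-1)) = 2 + 149*(-4*(-1)) = 2 + 149*4 = 2 + 596 = 598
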